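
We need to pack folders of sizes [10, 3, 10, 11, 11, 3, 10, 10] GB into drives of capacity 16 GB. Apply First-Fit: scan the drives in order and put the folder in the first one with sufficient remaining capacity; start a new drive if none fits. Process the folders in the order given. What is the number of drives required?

10 GB → drive 1 (remaining 6 GB)
3 GB → drive 1 (remaining 3 GB)
10 GB → drive 2 (remaining 6 GB)
11 GB → drive 3 (remaining 5 GB)
11 GB → drive 4 (remaining 5 GB)
3 GB → drive 1 (remaining 0 GB)
10 GB → drive 5 (remaining 6 GB)
10 GB → drive 6 (remaining 6 GB)

6 drives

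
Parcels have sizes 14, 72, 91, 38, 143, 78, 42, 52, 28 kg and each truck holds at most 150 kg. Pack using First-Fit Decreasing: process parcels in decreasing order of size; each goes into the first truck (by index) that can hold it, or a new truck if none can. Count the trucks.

Sorted descending: 143, 91, 78, 72, 52, 42, 38, 28, 14.
Put 143 kg in truck 1; 7 kg remain.
Put 91 kg in truck 2; 59 kg remain.
Put 78 kg in truck 3; 72 kg remain.
Put 72 kg in truck 3; 0 kg remain.
Put 52 kg in truck 2; 7 kg remain.
Put 42 kg in truck 4; 108 kg remain.
Put 38 kg in truck 4; 70 kg remain.
Put 28 kg in truck 4; 42 kg remain.
Put 14 kg in truck 4; 28 kg remain.
Final trucks: [143] [91,52] [78,72] [42,38,28,14].

4 trucks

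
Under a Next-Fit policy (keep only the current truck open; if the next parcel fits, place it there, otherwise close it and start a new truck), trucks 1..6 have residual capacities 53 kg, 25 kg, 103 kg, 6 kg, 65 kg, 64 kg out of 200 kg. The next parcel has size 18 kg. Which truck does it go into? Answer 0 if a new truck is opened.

6

Next-Fit only looks at truck 6, which has 64 kg free.
18 kg fits there.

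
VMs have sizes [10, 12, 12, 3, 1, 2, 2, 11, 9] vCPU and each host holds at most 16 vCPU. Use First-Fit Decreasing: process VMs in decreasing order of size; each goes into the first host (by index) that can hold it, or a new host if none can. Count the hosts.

Sorted descending: 12, 12, 11, 10, 9, 3, 2, 2, 1.
host 1: place 12 vCPU, 4 vCPU left
host 2: place 12 vCPU, 4 vCPU left
host 3: place 11 vCPU, 5 vCPU left
host 4: place 10 vCPU, 6 vCPU left
host 5: place 9 vCPU, 7 vCPU left
host 1: place 3 vCPU, 1 vCPU left
host 2: place 2 vCPU, 2 vCPU left
host 2: place 2 vCPU, 0 vCPU left
host 1: place 1 vCPU, 0 vCPU left

5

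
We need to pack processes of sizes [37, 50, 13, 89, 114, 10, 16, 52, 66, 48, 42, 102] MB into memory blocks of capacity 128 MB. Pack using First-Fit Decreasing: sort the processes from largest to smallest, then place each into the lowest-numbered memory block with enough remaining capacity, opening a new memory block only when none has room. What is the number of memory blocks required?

6 memory blocks

Sorted descending: 114, 102, 89, 66, 52, 50, 48, 42, 37, 16, 13, 10.
Put 114 MB in memory block 1; 14 MB remain.
Put 102 MB in memory block 2; 26 MB remain.
Put 89 MB in memory block 3; 39 MB remain.
Put 66 MB in memory block 4; 62 MB remain.
Put 52 MB in memory block 4; 10 MB remain.
Put 50 MB in memory block 5; 78 MB remain.
Put 48 MB in memory block 5; 30 MB remain.
Put 42 MB in memory block 6; 86 MB remain.
Put 37 MB in memory block 3; 2 MB remain.
Put 16 MB in memory block 2; 10 MB remain.
Put 13 MB in memory block 1; 1 MB remain.
Put 10 MB in memory block 2; 0 MB remain.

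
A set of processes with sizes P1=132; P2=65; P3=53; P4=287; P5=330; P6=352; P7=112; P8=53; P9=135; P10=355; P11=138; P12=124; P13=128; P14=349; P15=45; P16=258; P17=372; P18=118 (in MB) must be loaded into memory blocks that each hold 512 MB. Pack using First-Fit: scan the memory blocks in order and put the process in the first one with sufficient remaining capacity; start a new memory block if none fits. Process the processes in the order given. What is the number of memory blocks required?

Put P1 (132 MB) in memory block 1; 380 MB remain.
Put P2 (65 MB) in memory block 1; 315 MB remain.
Put P3 (53 MB) in memory block 1; 262 MB remain.
Put P4 (287 MB) in memory block 2; 225 MB remain.
Put P5 (330 MB) in memory block 3; 182 MB remain.
Put P6 (352 MB) in memory block 4; 160 MB remain.
Put P7 (112 MB) in memory block 1; 150 MB remain.
Put P8 (53 MB) in memory block 1; 97 MB remain.
Put P9 (135 MB) in memory block 2; 90 MB remain.
Put P10 (355 MB) in memory block 5; 157 MB remain.
Put P11 (138 MB) in memory block 3; 44 MB remain.
Put P12 (124 MB) in memory block 4; 36 MB remain.
Put P13 (128 MB) in memory block 5; 29 MB remain.
Put P14 (349 MB) in memory block 6; 163 MB remain.
Put P15 (45 MB) in memory block 1; 52 MB remain.
Put P16 (258 MB) in memory block 7; 254 MB remain.
Put P17 (372 MB) in memory block 8; 140 MB remain.
Put P18 (118 MB) in memory block 6; 45 MB remain.
Final memory blocks: [132,65,53,112,53,45] [287,135] [330,138] [352,124] [355,128] [349,118] [258] [372].

8 memory blocks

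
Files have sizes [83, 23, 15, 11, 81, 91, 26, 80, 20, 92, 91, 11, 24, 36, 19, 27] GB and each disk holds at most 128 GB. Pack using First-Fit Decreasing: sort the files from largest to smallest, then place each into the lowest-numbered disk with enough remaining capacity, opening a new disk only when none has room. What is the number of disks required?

Sorted descending: 92, 91, 91, 83, 81, 80, 36, 27, 26, 24, 23, 20, 19, 15, 11, 11.
92 GB → disk 1 (remaining 36 GB)
91 GB → disk 2 (remaining 37 GB)
91 GB → disk 3 (remaining 37 GB)
83 GB → disk 4 (remaining 45 GB)
81 GB → disk 5 (remaining 47 GB)
80 GB → disk 6 (remaining 48 GB)
36 GB → disk 1 (remaining 0 GB)
27 GB → disk 2 (remaining 10 GB)
26 GB → disk 3 (remaining 11 GB)
24 GB → disk 4 (remaining 21 GB)
23 GB → disk 5 (remaining 24 GB)
20 GB → disk 4 (remaining 1 GB)
19 GB → disk 5 (remaining 5 GB)
15 GB → disk 6 (remaining 33 GB)
11 GB → disk 3 (remaining 0 GB)
11 GB → disk 6 (remaining 22 GB)
Final disks: [92,36] [91,27] [91,26,11] [83,24,20] [81,23,19] [80,15,11].

6 disks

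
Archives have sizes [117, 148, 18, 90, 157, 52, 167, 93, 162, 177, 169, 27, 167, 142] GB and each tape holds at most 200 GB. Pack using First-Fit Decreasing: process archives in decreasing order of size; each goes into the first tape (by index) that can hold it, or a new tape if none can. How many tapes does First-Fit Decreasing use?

Sorted descending: 177, 169, 167, 167, 162, 157, 148, 142, 117, 93, 90, 52, 27, 18.
tape 1: place 177 GB, 23 GB left
tape 2: place 169 GB, 31 GB left
tape 3: place 167 GB, 33 GB left
tape 4: place 167 GB, 33 GB left
tape 5: place 162 GB, 38 GB left
tape 6: place 157 GB, 43 GB left
tape 7: place 148 GB, 52 GB left
tape 8: place 142 GB, 58 GB left
tape 9: place 117 GB, 83 GB left
tape 10: place 93 GB, 107 GB left
tape 10: place 90 GB, 17 GB left
tape 7: place 52 GB, 0 GB left
tape 2: place 27 GB, 4 GB left
tape 1: place 18 GB, 5 GB left
Final tapes: [177,18] [169,27] [167] [167] [162] [157] [148,52] [142] [117] [93,90].

10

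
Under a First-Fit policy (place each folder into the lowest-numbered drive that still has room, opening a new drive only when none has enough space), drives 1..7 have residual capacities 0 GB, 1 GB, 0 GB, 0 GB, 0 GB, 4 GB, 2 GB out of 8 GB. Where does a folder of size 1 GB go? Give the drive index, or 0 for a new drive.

Drives with room: drive 2 (1 GB), drive 6 (4 GB), drive 7 (2 GB).
The first with room is drive 2.

2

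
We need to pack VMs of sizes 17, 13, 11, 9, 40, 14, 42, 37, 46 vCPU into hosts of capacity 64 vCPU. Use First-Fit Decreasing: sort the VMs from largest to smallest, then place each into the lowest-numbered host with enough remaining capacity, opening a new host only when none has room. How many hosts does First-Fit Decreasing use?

Sorted descending: 46, 42, 40, 37, 17, 14, 13, 11, 9.
Put 46 vCPU in host 1; 18 vCPU remain.
Put 42 vCPU in host 2; 22 vCPU remain.
Put 40 vCPU in host 3; 24 vCPU remain.
Put 37 vCPU in host 4; 27 vCPU remain.
Put 17 vCPU in host 1; 1 vCPU remain.
Put 14 vCPU in host 2; 8 vCPU remain.
Put 13 vCPU in host 3; 11 vCPU remain.
Put 11 vCPU in host 3; 0 vCPU remain.
Put 9 vCPU in host 4; 18 vCPU remain.
Final hosts: [46,17] [42,14] [40,13,11] [37,9].

4 hosts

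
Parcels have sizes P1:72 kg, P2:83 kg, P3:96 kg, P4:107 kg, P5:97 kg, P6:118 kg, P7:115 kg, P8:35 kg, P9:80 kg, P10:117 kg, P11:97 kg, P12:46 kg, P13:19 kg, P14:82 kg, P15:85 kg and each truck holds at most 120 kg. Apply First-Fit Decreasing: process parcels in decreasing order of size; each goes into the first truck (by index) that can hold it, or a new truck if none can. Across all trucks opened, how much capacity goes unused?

191

Sorted descending: 118, 117, 115, 107, 97, 97, 96, 85, 83, 82, 80, 72, 46, 35, 19.
118 kg → truck 1 (remaining 2 kg)
117 kg → truck 2 (remaining 3 kg)
115 kg → truck 3 (remaining 5 kg)
107 kg → truck 4 (remaining 13 kg)
97 kg → truck 5 (remaining 23 kg)
97 kg → truck 6 (remaining 23 kg)
96 kg → truck 7 (remaining 24 kg)
85 kg → truck 8 (remaining 35 kg)
83 kg → truck 9 (remaining 37 kg)
82 kg → truck 10 (remaining 38 kg)
80 kg → truck 11 (remaining 40 kg)
72 kg → truck 12 (remaining 48 kg)
46 kg → truck 12 (remaining 2 kg)
35 kg → truck 8 (remaining 0 kg)
19 kg → truck 5 (remaining 4 kg)
12 trucks × 120 kg = 1440 kg; used 1249 kg; unused 191 kg.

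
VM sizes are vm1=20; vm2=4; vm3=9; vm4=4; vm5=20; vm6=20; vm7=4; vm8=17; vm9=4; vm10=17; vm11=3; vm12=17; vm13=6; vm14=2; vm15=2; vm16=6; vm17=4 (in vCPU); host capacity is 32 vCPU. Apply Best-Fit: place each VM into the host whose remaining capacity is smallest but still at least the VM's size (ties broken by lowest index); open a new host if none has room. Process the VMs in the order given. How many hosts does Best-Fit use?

vm1 (20 vCPU) → host 1 (remaining 12 vCPU)
vm2 (4 vCPU) → host 1 (remaining 8 vCPU)
vm3 (9 vCPU) → host 2 (remaining 23 vCPU)
vm4 (4 vCPU) → host 1 (remaining 4 vCPU)
vm5 (20 vCPU) → host 2 (remaining 3 vCPU)
vm6 (20 vCPU) → host 3 (remaining 12 vCPU)
vm7 (4 vCPU) → host 1 (remaining 0 vCPU)
vm8 (17 vCPU) → host 4 (remaining 15 vCPU)
vm9 (4 vCPU) → host 3 (remaining 8 vCPU)
vm10 (17 vCPU) → host 5 (remaining 15 vCPU)
vm11 (3 vCPU) → host 2 (remaining 0 vCPU)
vm12 (17 vCPU) → host 6 (remaining 15 vCPU)
vm13 (6 vCPU) → host 3 (remaining 2 vCPU)
vm14 (2 vCPU) → host 3 (remaining 0 vCPU)
vm15 (2 vCPU) → host 4 (remaining 13 vCPU)
vm16 (6 vCPU) → host 4 (remaining 7 vCPU)
vm17 (4 vCPU) → host 4 (remaining 3 vCPU)

6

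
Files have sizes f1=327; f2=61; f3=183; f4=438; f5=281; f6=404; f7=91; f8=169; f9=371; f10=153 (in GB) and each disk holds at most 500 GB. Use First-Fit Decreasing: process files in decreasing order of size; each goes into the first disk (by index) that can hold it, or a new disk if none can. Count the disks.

Sorted descending: 438, 404, 371, 327, 281, 183, 169, 153, 91, 61.
Put 438 GB in disk 1; 62 GB remain.
Put 404 GB in disk 2; 96 GB remain.
Put 371 GB in disk 3; 129 GB remain.
Put 327 GB in disk 4; 173 GB remain.
Put 281 GB in disk 5; 219 GB remain.
Put 183 GB in disk 5; 36 GB remain.
Put 169 GB in disk 4; 4 GB remain.
Put 153 GB in disk 6; 347 GB remain.
Put 91 GB in disk 2; 5 GB remain.
Put 61 GB in disk 1; 1 GB remain.

6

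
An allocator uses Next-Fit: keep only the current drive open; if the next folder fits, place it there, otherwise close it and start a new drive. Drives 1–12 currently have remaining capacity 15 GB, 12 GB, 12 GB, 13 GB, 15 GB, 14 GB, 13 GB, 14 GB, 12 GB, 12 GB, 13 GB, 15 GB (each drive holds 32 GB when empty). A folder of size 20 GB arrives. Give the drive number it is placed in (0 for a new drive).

0

Next-Fit only looks at drive 12, which has 15 GB free.
20 GB does not fit, so a new drive is opened.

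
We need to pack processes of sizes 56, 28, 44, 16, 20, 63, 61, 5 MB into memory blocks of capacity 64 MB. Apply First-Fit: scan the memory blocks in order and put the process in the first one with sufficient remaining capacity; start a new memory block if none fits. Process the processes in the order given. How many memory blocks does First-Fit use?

5

memory block 1: place 56 MB, 8 MB left
memory block 2: place 28 MB, 36 MB left
memory block 3: place 44 MB, 20 MB left
memory block 2: place 16 MB, 20 MB left
memory block 2: place 20 MB, 0 MB left
memory block 4: place 63 MB, 1 MB left
memory block 5: place 61 MB, 3 MB left
memory block 1: place 5 MB, 3 MB left
Final memory blocks: [56,5] [28,16,20] [44] [63] [61].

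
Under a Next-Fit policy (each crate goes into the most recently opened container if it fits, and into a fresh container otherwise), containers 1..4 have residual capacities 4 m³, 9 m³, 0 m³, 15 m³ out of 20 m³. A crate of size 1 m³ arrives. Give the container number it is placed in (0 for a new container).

4

Next-Fit only looks at container 4, which has 15 m³ free.
1 m³ fits there.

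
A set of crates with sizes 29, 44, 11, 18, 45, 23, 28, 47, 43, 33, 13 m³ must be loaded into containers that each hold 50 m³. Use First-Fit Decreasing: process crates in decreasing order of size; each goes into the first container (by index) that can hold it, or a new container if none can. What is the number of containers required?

Sorted descending: 47, 45, 44, 43, 33, 29, 28, 23, 18, 13, 11.
container 1: place 47 m³, 3 m³ left
container 2: place 45 m³, 5 m³ left
container 3: place 44 m³, 6 m³ left
container 4: place 43 m³, 7 m³ left
container 5: place 33 m³, 17 m³ left
container 6: place 29 m³, 21 m³ left
container 7: place 28 m³, 22 m³ left
container 8: place 23 m³, 27 m³ left
container 6: place 18 m³, 3 m³ left
container 5: place 13 m³, 4 m³ left
container 7: place 11 m³, 11 m³ left

8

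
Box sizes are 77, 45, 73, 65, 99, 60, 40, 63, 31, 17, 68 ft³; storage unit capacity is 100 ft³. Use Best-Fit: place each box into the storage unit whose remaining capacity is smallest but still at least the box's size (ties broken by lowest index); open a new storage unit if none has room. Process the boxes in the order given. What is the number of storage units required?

storage unit 1: place 77 ft³, 23 ft³ left
storage unit 2: place 45 ft³, 55 ft³ left
storage unit 3: place 73 ft³, 27 ft³ left
storage unit 4: place 65 ft³, 35 ft³ left
storage unit 5: place 99 ft³, 1 ft³ left
storage unit 6: place 60 ft³, 40 ft³ left
storage unit 6: place 40 ft³, 0 ft³ left
storage unit 7: place 63 ft³, 37 ft³ left
storage unit 4: place 31 ft³, 4 ft³ left
storage unit 1: place 17 ft³, 6 ft³ left
storage unit 8: place 68 ft³, 32 ft³ left
Final storage units: [77,17] [45] [73] [65,31] [99] [60,40] [63] [68].

8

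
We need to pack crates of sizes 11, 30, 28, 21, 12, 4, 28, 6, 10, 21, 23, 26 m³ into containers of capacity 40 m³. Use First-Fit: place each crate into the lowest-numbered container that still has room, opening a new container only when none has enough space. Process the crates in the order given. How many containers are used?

7

Put 11 m³ in container 1; 29 m³ remain.
Put 30 m³ in container 2; 10 m³ remain.
Put 28 m³ in container 1; 1 m³ remain.
Put 21 m³ in container 3; 19 m³ remain.
Put 12 m³ in container 3; 7 m³ remain.
Put 4 m³ in container 2; 6 m³ remain.
Put 28 m³ in container 4; 12 m³ remain.
Put 6 m³ in container 2; 0 m³ remain.
Put 10 m³ in container 4; 2 m³ remain.
Put 21 m³ in container 5; 19 m³ remain.
Put 23 m³ in container 6; 17 m³ remain.
Put 26 m³ in container 7; 14 m³ remain.
Final containers: [11,28] [30,4,6] [21,12] [28,10] [21] [23] [26].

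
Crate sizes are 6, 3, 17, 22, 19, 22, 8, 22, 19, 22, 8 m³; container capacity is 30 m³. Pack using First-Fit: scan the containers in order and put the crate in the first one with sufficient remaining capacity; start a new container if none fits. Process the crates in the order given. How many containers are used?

7 containers

container 1: place 6 m³, 24 m³ left
container 1: place 3 m³, 21 m³ left
container 1: place 17 m³, 4 m³ left
container 2: place 22 m³, 8 m³ left
container 3: place 19 m³, 11 m³ left
container 4: place 22 m³, 8 m³ left
container 2: place 8 m³, 0 m³ left
container 5: place 22 m³, 8 m³ left
container 6: place 19 m³, 11 m³ left
container 7: place 22 m³, 8 m³ left
container 3: place 8 m³, 3 m³ left
Final containers: [6,3,17] [22,8] [19,8] [22] [22] [19] [22].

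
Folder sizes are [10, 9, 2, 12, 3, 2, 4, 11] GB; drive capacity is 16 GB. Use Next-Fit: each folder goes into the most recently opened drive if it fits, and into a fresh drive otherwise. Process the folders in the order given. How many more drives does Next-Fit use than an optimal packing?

Next-Fit: [10] [9,2] [12,3] [2,4] [11] → 5 drives.
Total size 53 GB; any packing needs at least ⌈53/16⌉ = 4 drives.
An optimal packing achieves that bound: [12,4] [11,3,2] [10,2] [9] → 4 drives.
Excess: 5 − 4 = 1.

1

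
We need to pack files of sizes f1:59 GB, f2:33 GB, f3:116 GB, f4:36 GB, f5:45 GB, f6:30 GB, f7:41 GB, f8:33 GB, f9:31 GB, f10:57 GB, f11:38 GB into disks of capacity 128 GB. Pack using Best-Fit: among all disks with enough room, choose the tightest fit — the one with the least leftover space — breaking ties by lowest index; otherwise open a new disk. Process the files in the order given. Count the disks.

5

Put f1 (59 GB) in disk 1; 69 GB remain.
Put f2 (33 GB) in disk 1; 36 GB remain.
Put f3 (116 GB) in disk 2; 12 GB remain.
Put f4 (36 GB) in disk 1; 0 GB remain.
Put f5 (45 GB) in disk 3; 83 GB remain.
Put f6 (30 GB) in disk 3; 53 GB remain.
Put f7 (41 GB) in disk 3; 12 GB remain.
Put f8 (33 GB) in disk 4; 95 GB remain.
Put f9 (31 GB) in disk 4; 64 GB remain.
Put f10 (57 GB) in disk 4; 7 GB remain.
Put f11 (38 GB) in disk 5; 90 GB remain.
Final disks: [59,33,36] [116] [45,30,41] [33,31,57] [38].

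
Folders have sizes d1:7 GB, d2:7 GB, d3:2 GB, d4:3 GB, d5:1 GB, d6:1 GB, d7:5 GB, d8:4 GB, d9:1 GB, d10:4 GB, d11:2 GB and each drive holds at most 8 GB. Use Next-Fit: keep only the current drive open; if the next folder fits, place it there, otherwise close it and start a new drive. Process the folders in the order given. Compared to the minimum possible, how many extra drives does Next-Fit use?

1

Next-Fit: [7] [7] [2,3,1,1] [5] [4,1] [4,2] → 6 drives.
Total size 37 GB; any packing needs at least ⌈37/8⌉ = 5 drives.
An optimal packing achieves that bound: [7,1] [7,1] [5,3] [4,4] [2,2,1] → 5 drives.
Excess: 6 − 5 = 1.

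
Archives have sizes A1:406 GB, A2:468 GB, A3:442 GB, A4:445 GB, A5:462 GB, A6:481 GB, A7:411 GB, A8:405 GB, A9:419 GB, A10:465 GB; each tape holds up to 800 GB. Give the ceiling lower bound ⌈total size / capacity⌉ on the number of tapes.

Total size = 406 + 468 + 442 + 445 + 462 + 481 + 411 + 405 + 419 + 465 = 4404 GB.
⌈4404 / 800⌉ = 6.

6 tapes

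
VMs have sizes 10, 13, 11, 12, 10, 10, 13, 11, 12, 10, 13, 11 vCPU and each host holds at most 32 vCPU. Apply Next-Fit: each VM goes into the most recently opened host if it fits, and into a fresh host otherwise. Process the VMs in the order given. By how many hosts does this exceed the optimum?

1

Next-Fit: [10,13] [11,12] [10,10] [13,11] [12,10] [13,11] → 6 hosts.
Total size 136 vCPU; any packing needs at least ⌈136/32⌉ = 5 hosts.
An optimal packing achieves that bound: [13,13] [13,12] [12,11] [11,11,10] [10,10,10] → 5 hosts.
Excess: 6 − 5 = 1.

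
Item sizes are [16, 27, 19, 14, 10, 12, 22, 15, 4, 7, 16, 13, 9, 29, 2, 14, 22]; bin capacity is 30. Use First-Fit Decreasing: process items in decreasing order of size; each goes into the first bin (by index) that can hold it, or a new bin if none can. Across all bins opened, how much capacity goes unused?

19

Sorted descending: 29, 27, 22, 22, 19, 16, 16, 15, 14, 14, 13, 12, 10, 9, 7, 4, 2.
Put 29 in bin 1; 1 remain.
Put 27 in bin 2; 3 remain.
Put 22 in bin 3; 8 remain.
Put 22 in bin 4; 8 remain.
Put 19 in bin 5; 11 remain.
Put 16 in bin 6; 14 remain.
Put 16 in bin 7; 14 remain.
Put 15 in bin 8; 15 remain.
Put 14 in bin 6; 0 remain.
Put 14 in bin 7; 0 remain.
Put 13 in bin 8; 2 remain.
Put 12 in bin 9; 18 remain.
Put 10 in bin 5; 1 remain.
Put 9 in bin 9; 9 remain.
Put 7 in bin 3; 1 remain.
Put 4 in bin 4; 4 remain.
Put 2 in bin 2; 1 remain.
9 bins × 30 = 270; used 251; unused 19.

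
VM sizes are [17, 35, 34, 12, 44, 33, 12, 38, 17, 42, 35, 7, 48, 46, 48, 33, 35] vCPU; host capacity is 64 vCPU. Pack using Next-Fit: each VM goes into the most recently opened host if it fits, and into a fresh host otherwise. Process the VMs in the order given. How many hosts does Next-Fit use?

12 hosts

host 1: place 17 vCPU, 47 vCPU left
host 1: place 35 vCPU, 12 vCPU left
host 2: place 34 vCPU, 30 vCPU left
host 2: place 12 vCPU, 18 vCPU left
host 3: place 44 vCPU, 20 vCPU left
host 4: place 33 vCPU, 31 vCPU left
host 4: place 12 vCPU, 19 vCPU left
host 5: place 38 vCPU, 26 vCPU left
host 5: place 17 vCPU, 9 vCPU left
host 6: place 42 vCPU, 22 vCPU left
host 7: place 35 vCPU, 29 vCPU left
host 7: place 7 vCPU, 22 vCPU left
host 8: place 48 vCPU, 16 vCPU left
host 9: place 46 vCPU, 18 vCPU left
host 10: place 48 vCPU, 16 vCPU left
host 11: place 33 vCPU, 31 vCPU left
host 12: place 35 vCPU, 29 vCPU left
Final hosts: [17,35] [34,12] [44] [33,12] [38,17] [42] [35,7] [48] [46] [48] [33] [35].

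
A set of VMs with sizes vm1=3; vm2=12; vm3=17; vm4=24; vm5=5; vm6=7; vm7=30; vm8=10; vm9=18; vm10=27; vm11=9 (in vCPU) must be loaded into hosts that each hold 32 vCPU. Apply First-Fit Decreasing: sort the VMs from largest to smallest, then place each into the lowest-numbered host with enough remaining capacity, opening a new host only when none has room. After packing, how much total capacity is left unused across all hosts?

30

Sorted descending: 30, 27, 24, 18, 17, 12, 10, 9, 7, 5, 3.
host 1: place 30 vCPU, 2 vCPU left
host 2: place 27 vCPU, 5 vCPU left
host 3: place 24 vCPU, 8 vCPU left
host 4: place 18 vCPU, 14 vCPU left
host 5: place 17 vCPU, 15 vCPU left
host 4: place 12 vCPU, 2 vCPU left
host 5: place 10 vCPU, 5 vCPU left
host 6: place 9 vCPU, 23 vCPU left
host 3: place 7 vCPU, 1 vCPU left
host 2: place 5 vCPU, 0 vCPU left
host 5: place 3 vCPU, 2 vCPU left
6 hosts × 32 vCPU = 192 vCPU; used 162 vCPU; unused 30 vCPU.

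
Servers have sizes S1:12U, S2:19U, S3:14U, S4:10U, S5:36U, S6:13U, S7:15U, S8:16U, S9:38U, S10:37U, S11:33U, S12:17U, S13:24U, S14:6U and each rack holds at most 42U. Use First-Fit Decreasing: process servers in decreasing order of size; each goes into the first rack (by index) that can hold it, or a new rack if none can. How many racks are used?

8 racks

Sorted descending: 38, 37, 36, 33, 24, 19, 17, 16, 15, 14, 13, 12, 10, 6.
rack 1: place 38U, 4U left
rack 2: place 37U, 5U left
rack 3: place 36U, 6U left
rack 4: place 33U, 9U left
rack 5: place 24U, 18U left
rack 6: place 19U, 23U left
rack 5: place 17U, 1U left
rack 6: place 16U, 7U left
rack 7: place 15U, 27U left
rack 7: place 14U, 13U left
rack 7: place 13U, 0U left
rack 8: place 12U, 30U left
rack 8: place 10U, 20U left
rack 3: place 6U, 0U left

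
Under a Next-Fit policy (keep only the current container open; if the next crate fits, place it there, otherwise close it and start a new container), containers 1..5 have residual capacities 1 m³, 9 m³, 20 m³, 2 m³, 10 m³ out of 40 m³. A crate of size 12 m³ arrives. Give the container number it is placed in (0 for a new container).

Next-Fit only looks at container 5, which has 10 m³ free.
12 m³ does not fit, so a new container is opened.

0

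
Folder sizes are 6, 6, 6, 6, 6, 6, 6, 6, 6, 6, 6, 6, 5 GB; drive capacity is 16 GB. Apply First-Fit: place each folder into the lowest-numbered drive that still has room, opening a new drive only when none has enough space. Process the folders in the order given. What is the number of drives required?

7

drive 1: place 6 GB, 10 GB left
drive 1: place 6 GB, 4 GB left
drive 2: place 6 GB, 10 GB left
drive 2: place 6 GB, 4 GB left
drive 3: place 6 GB, 10 GB left
drive 3: place 6 GB, 4 GB left
drive 4: place 6 GB, 10 GB left
drive 4: place 6 GB, 4 GB left
drive 5: place 6 GB, 10 GB left
drive 5: place 6 GB, 4 GB left
drive 6: place 6 GB, 10 GB left
drive 6: place 6 GB, 4 GB left
drive 7: place 5 GB, 11 GB left
Final drives: [6,6] [6,6] [6,6] [6,6] [6,6] [6,6] [5].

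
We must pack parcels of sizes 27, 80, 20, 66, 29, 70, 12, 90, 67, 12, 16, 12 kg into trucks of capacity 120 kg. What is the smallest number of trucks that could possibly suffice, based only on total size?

5 trucks

Total size = 27 + 80 + 20 + 66 + 29 + 70 + 12 + 90 + 67 + 12 + 16 + 12 = 501 kg.
⌈501 / 120⌉ = 5.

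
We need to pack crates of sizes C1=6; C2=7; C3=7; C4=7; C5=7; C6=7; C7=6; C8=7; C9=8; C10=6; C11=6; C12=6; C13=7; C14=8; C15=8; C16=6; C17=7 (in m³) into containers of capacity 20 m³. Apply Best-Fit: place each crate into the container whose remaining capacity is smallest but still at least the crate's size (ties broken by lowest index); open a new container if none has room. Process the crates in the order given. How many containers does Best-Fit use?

7

Put C1 (6 m³) in container 1; 14 m³ remain.
Put C2 (7 m³) in container 1; 7 m³ remain.
Put C3 (7 m³) in container 1; 0 m³ remain.
Put C4 (7 m³) in container 2; 13 m³ remain.
Put C5 (7 m³) in container 2; 6 m³ remain.
Put C6 (7 m³) in container 3; 13 m³ remain.
Put C7 (6 m³) in container 2; 0 m³ remain.
Put C8 (7 m³) in container 3; 6 m³ remain.
Put C9 (8 m³) in container 4; 12 m³ remain.
Put C10 (6 m³) in container 3; 0 m³ remain.
Put C11 (6 m³) in container 4; 6 m³ remain.
Put C12 (6 m³) in container 4; 0 m³ remain.
Put C13 (7 m³) in container 5; 13 m³ remain.
Put C14 (8 m³) in container 5; 5 m³ remain.
Put C15 (8 m³) in container 6; 12 m³ remain.
Put C16 (6 m³) in container 6; 6 m³ remain.
Put C17 (7 m³) in container 7; 13 m³ remain.
Final containers: [6,7,7] [7,7,6] [7,7,6] [8,6,6] [7,8] [8,6] [7].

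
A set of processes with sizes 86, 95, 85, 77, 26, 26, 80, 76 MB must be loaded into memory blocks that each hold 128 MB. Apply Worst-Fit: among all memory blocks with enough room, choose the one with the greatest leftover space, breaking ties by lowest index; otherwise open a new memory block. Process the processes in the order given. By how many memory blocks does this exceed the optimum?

0

Worst-Fit: [86] [95] [85,26] [77,26] [80] [76] → 6 memory blocks.
6 processes exceed 64 MB (half the capacity), and no two of those can share a memory block, so at least 6 memory blocks are needed.
So 6 is already optimal.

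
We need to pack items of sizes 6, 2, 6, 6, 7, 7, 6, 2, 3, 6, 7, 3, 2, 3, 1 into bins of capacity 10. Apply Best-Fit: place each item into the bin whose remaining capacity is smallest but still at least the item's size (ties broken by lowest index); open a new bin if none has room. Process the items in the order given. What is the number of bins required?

bin 1: place 6, 4 left
bin 1: place 2, 2 left
bin 2: place 6, 4 left
bin 3: place 6, 4 left
bin 4: place 7, 3 left
bin 5: place 7, 3 left
bin 6: place 6, 4 left
bin 1: place 2, 0 left
bin 4: place 3, 0 left
bin 7: place 6, 4 left
bin 8: place 7, 3 left
bin 5: place 3, 0 left
bin 8: place 2, 1 left
bin 2: place 3, 1 left
bin 2: place 1, 0 left

8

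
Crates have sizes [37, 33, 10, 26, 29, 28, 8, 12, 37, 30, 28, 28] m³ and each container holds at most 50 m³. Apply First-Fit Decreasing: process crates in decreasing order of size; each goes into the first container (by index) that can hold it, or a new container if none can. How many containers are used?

9 containers

Sorted descending: 37, 37, 33, 30, 29, 28, 28, 28, 26, 12, 10, 8.
container 1: place 37 m³, 13 m³ left
container 2: place 37 m³, 13 m³ left
container 3: place 33 m³, 17 m³ left
container 4: place 30 m³, 20 m³ left
container 5: place 29 m³, 21 m³ left
container 6: place 28 m³, 22 m³ left
container 7: place 28 m³, 22 m³ left
container 8: place 28 m³, 22 m³ left
container 9: place 26 m³, 24 m³ left
container 1: place 12 m³, 1 m³ left
container 2: place 10 m³, 3 m³ left
container 3: place 8 m³, 9 m³ left
Final containers: [37,12] [37,10] [33,8] [30] [29] [28] [28] [28] [26].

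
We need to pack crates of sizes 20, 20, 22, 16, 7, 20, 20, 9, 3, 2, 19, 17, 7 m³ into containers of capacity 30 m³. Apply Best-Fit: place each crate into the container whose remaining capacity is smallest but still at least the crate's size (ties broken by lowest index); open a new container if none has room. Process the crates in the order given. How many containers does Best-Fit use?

8 containers

20 m³ → container 1 (remaining 10 m³)
20 m³ → container 2 (remaining 10 m³)
22 m³ → container 3 (remaining 8 m³)
16 m³ → container 4 (remaining 14 m³)
7 m³ → container 3 (remaining 1 m³)
20 m³ → container 5 (remaining 10 m³)
20 m³ → container 6 (remaining 10 m³)
9 m³ → container 1 (remaining 1 m³)
3 m³ → container 2 (remaining 7 m³)
2 m³ → container 2 (remaining 5 m³)
19 m³ → container 7 (remaining 11 m³)
17 m³ → container 8 (remaining 13 m³)
7 m³ → container 5 (remaining 3 m³)
Final containers: [20,9] [20,3,2] [22,7] [16] [20,7] [20] [19] [17].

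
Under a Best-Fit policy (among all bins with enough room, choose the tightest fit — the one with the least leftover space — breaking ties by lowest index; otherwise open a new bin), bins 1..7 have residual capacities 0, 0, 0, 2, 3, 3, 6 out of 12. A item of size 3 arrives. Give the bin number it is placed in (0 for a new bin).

Bins with room: bin 5 (3), bin 6 (3), bin 7 (6).
Tightest fit is bin 5 with 3 free.

5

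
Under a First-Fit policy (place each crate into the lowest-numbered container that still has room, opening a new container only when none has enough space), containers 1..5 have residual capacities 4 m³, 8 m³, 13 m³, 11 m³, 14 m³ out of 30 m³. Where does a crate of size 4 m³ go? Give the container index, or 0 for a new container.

Containers with room: container 1 (4 m³), container 2 (8 m³), container 3 (13 m³), container 4 (11 m³), container 5 (14 m³).
The first with room is container 1.

1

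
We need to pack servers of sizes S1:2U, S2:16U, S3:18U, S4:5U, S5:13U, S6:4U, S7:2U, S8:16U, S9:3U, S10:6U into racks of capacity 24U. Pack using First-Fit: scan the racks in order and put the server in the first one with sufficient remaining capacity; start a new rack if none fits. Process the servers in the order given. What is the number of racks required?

4

Put S1 (2U) in rack 1; 22U remain.
Put S2 (16U) in rack 1; 6U remain.
Put S3 (18U) in rack 2; 6U remain.
Put S4 (5U) in rack 1; 1U remain.
Put S5 (13U) in rack 3; 11U remain.
Put S6 (4U) in rack 2; 2U remain.
Put S7 (2U) in rack 2; 0U remain.
Put S8 (16U) in rack 4; 8U remain.
Put S9 (3U) in rack 3; 8U remain.
Put S10 (6U) in rack 3; 2U remain.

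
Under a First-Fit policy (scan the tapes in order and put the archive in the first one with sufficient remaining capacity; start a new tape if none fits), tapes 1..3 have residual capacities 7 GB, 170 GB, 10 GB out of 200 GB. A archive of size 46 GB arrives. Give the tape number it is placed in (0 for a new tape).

2

Tapes with room: tape 2 (170 GB).
The first with room is tape 2.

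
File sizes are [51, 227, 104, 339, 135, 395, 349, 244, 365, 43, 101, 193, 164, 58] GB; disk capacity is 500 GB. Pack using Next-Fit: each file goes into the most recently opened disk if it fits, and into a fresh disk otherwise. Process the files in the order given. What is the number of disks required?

8

51 GB → disk 1 (remaining 449 GB)
227 GB → disk 1 (remaining 222 GB)
104 GB → disk 1 (remaining 118 GB)
339 GB → disk 2 (remaining 161 GB)
135 GB → disk 2 (remaining 26 GB)
395 GB → disk 3 (remaining 105 GB)
349 GB → disk 4 (remaining 151 GB)
244 GB → disk 5 (remaining 256 GB)
365 GB → disk 6 (remaining 135 GB)
43 GB → disk 6 (remaining 92 GB)
101 GB → disk 7 (remaining 399 GB)
193 GB → disk 7 (remaining 206 GB)
164 GB → disk 7 (remaining 42 GB)
58 GB → disk 8 (remaining 442 GB)
Final disks: [51,227,104] [339,135] [395] [349] [244] [365,43] [101,193,164] [58].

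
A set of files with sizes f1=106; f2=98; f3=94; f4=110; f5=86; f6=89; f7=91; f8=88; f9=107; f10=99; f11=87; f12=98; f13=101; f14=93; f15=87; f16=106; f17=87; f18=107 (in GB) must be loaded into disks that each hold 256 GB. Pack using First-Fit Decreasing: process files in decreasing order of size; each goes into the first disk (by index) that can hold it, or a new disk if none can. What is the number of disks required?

9

Sorted descending: 110, 107, 107, 106, 106, 101, 99, 98, 98, 94, 93, 91, 89, 88, 87, 87, 87, 86.
disk 1: place 110 GB, 146 GB left
disk 1: place 107 GB, 39 GB left
disk 2: place 107 GB, 149 GB left
disk 2: place 106 GB, 43 GB left
disk 3: place 106 GB, 150 GB left
disk 3: place 101 GB, 49 GB left
disk 4: place 99 GB, 157 GB left
disk 4: place 98 GB, 59 GB left
disk 5: place 98 GB, 158 GB left
disk 5: place 94 GB, 64 GB left
disk 6: place 93 GB, 163 GB left
disk 6: place 91 GB, 72 GB left
disk 7: place 89 GB, 167 GB left
disk 7: place 88 GB, 79 GB left
disk 8: place 87 GB, 169 GB left
disk 8: place 87 GB, 82 GB left
disk 9: place 87 GB, 169 GB left
disk 9: place 86 GB, 83 GB left
Final disks: [110,107] [107,106] [106,101] [99,98] [98,94] [93,91] [89,88] [87,87] [87,86].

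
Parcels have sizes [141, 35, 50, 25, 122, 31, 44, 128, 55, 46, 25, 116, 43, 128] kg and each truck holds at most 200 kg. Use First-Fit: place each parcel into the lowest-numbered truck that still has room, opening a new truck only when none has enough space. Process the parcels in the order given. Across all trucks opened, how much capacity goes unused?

211

Put 141 kg in truck 1; 59 kg remain.
Put 35 kg in truck 1; 24 kg remain.
Put 50 kg in truck 2; 150 kg remain.
Put 25 kg in truck 2; 125 kg remain.
Put 122 kg in truck 2; 3 kg remain.
Put 31 kg in truck 3; 169 kg remain.
Put 44 kg in truck 3; 125 kg remain.
Put 128 kg in truck 4; 72 kg remain.
Put 55 kg in truck 3; 70 kg remain.
Put 46 kg in truck 3; 24 kg remain.
Put 25 kg in truck 4; 47 kg remain.
Put 116 kg in truck 5; 84 kg remain.
Put 43 kg in truck 4; 4 kg remain.
Put 128 kg in truck 6; 72 kg remain.
6 trucks × 200 kg = 1200 kg; used 989 kg; unused 211 kg.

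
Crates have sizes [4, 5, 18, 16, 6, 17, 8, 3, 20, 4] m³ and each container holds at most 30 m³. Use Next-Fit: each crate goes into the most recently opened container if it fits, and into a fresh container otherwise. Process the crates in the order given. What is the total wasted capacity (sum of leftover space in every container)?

19

4 m³ → container 1 (remaining 26 m³)
5 m³ → container 1 (remaining 21 m³)
18 m³ → container 1 (remaining 3 m³)
16 m³ → container 2 (remaining 14 m³)
6 m³ → container 2 (remaining 8 m³)
17 m³ → container 3 (remaining 13 m³)
8 m³ → container 3 (remaining 5 m³)
3 m³ → container 3 (remaining 2 m³)
20 m³ → container 4 (remaining 10 m³)
4 m³ → container 4 (remaining 6 m³)
4 containers × 30 m³ = 120 m³; used 101 m³; unused 19 m³.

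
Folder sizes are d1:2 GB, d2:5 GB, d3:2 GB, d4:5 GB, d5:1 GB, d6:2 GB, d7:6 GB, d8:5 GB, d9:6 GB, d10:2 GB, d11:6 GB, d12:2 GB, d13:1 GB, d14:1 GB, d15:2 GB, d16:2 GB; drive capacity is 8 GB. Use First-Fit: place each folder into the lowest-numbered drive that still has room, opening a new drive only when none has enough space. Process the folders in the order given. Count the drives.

d1 (2 GB) → drive 1 (remaining 6 GB)
d2 (5 GB) → drive 1 (remaining 1 GB)
d3 (2 GB) → drive 2 (remaining 6 GB)
d4 (5 GB) → drive 2 (remaining 1 GB)
d5 (1 GB) → drive 1 (remaining 0 GB)
d6 (2 GB) → drive 3 (remaining 6 GB)
d7 (6 GB) → drive 3 (remaining 0 GB)
d8 (5 GB) → drive 4 (remaining 3 GB)
d9 (6 GB) → drive 5 (remaining 2 GB)
d10 (2 GB) → drive 4 (remaining 1 GB)
d11 (6 GB) → drive 6 (remaining 2 GB)
d12 (2 GB) → drive 5 (remaining 0 GB)
d13 (1 GB) → drive 2 (remaining 0 GB)
d14 (1 GB) → drive 4 (remaining 0 GB)
d15 (2 GB) → drive 6 (remaining 0 GB)
d16 (2 GB) → drive 7 (remaining 6 GB)
Final drives: [2,5,1] [2,5,1] [2,6] [5,2,1] [6,2] [6,2] [2].

7 drives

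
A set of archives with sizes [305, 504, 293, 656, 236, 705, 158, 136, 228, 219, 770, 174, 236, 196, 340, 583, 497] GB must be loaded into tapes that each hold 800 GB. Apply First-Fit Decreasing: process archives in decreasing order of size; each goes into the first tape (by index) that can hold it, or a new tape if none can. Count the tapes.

Sorted descending: 770, 705, 656, 583, 504, 497, 340, 305, 293, 236, 236, 228, 219, 196, 174, 158, 136.
tape 1: place 770 GB, 30 GB left
tape 2: place 705 GB, 95 GB left
tape 3: place 656 GB, 144 GB left
tape 4: place 583 GB, 217 GB left
tape 5: place 504 GB, 296 GB left
tape 6: place 497 GB, 303 GB left
tape 7: place 340 GB, 460 GB left
tape 7: place 305 GB, 155 GB left
tape 5: place 293 GB, 3 GB left
tape 6: place 236 GB, 67 GB left
tape 8: place 236 GB, 564 GB left
tape 8: place 228 GB, 336 GB left
tape 8: place 219 GB, 117 GB left
tape 4: place 196 GB, 21 GB left
tape 9: place 174 GB, 626 GB left
tape 9: place 158 GB, 468 GB left
tape 3: place 136 GB, 8 GB left
Final tapes: [770] [705] [656,136] [583,196] [504,293] [497,236] [340,305] [236,228,219] [174,158].

9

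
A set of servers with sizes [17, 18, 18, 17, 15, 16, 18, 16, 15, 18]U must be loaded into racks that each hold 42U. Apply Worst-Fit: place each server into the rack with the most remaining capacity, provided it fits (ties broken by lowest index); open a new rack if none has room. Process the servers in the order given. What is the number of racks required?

5

17U → rack 1 (remaining 25U)
18U → rack 1 (remaining 7U)
18U → rack 2 (remaining 24U)
17U → rack 2 (remaining 7U)
15U → rack 3 (remaining 27U)
16U → rack 3 (remaining 11U)
18U → rack 4 (remaining 24U)
16U → rack 4 (remaining 8U)
15U → rack 5 (remaining 27U)
18U → rack 5 (remaining 9U)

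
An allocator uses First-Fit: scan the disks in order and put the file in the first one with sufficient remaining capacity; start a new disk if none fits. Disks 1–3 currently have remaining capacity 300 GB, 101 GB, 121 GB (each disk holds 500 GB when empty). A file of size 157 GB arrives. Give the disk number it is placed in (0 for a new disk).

Disks with room: disk 1 (300 GB).
The first with room is disk 1.

1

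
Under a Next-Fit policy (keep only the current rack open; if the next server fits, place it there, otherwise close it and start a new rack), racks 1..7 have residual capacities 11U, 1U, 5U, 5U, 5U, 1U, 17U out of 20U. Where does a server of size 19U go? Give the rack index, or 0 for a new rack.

0

Next-Fit only looks at rack 7, which has 17U free.
19U does not fit, so a new rack is opened.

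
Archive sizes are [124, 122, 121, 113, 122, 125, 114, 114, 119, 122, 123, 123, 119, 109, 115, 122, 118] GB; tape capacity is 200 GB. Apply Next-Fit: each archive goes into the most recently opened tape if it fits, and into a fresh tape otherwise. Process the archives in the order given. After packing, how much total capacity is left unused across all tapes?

1375

124 GB → tape 1 (remaining 76 GB)
122 GB → tape 2 (remaining 78 GB)
121 GB → tape 3 (remaining 79 GB)
113 GB → tape 4 (remaining 87 GB)
122 GB → tape 5 (remaining 78 GB)
125 GB → tape 6 (remaining 75 GB)
114 GB → tape 7 (remaining 86 GB)
114 GB → tape 8 (remaining 86 GB)
119 GB → tape 9 (remaining 81 GB)
122 GB → tape 10 (remaining 78 GB)
123 GB → tape 11 (remaining 77 GB)
123 GB → tape 12 (remaining 77 GB)
119 GB → tape 13 (remaining 81 GB)
109 GB → tape 14 (remaining 91 GB)
115 GB → tape 15 (remaining 85 GB)
122 GB → tape 16 (remaining 78 GB)
118 GB → tape 17 (remaining 82 GB)
17 tapes × 200 GB = 3400 GB; used 2025 GB; unused 1375 GB.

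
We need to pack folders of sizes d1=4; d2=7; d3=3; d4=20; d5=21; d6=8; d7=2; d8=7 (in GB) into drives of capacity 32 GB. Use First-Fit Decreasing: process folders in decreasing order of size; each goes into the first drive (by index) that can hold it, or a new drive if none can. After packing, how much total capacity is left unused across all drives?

Sorted descending: 21, 20, 8, 7, 7, 4, 3, 2.
Put 21 GB in drive 1; 11 GB remain.
Put 20 GB in drive 2; 12 GB remain.
Put 8 GB in drive 1; 3 GB remain.
Put 7 GB in drive 2; 5 GB remain.
Put 7 GB in drive 3; 25 GB remain.
Put 4 GB in drive 2; 1 GB remain.
Put 3 GB in drive 1; 0 GB remain.
Put 2 GB in drive 3; 23 GB remain.
3 drives × 32 GB = 96 GB; used 72 GB; unused 24 GB.

24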